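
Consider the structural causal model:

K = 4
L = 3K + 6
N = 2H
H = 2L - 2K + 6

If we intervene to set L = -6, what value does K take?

Under do(L=-6), the mechanism L = 3K + 6 is discarded; L is fixed at -6.
K is not downstream of the intervention, so its value is determined by the original equations.

4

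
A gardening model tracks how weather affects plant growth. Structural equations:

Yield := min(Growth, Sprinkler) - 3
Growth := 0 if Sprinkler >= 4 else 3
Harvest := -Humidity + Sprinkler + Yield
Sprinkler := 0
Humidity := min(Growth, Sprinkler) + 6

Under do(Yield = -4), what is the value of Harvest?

Intervening sets Yield = -4 and removes its equation (Yield := min(Growth, Sprinkler) - 3).
Growth = 0 if Sprinkler >= 4 else 3  [with Sprinkler=0]  = 3
Humidity = min(Growth, Sprinkler) + 6  [with Growth=3, Sprinkler=0]  = 6
Harvest = -Humidity + Sprinkler + Yield  [with Humidity=6, Sprinkler=0, Yield=-4]  = -10

-10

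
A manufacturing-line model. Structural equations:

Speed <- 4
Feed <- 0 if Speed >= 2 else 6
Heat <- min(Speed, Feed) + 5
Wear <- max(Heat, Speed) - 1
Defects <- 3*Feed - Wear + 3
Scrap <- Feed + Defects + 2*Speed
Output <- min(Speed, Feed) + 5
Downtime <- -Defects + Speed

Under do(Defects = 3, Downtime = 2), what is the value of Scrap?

The joint intervention fixes Defects = 3, Downtime = 2, removing each variable's own equation.
Feed = 0 if Speed >= 2 else 6  [with Speed=4]  = 0
Scrap = Feed + Defects + 2*Speed  [with Feed=0, Defects=3, Speed=4]  = 11

11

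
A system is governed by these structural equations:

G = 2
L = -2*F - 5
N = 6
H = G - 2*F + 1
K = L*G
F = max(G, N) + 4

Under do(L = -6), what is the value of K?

-12

The intervention breaks the incoming arrows to L: L = -2*F - 5 no longer applies, and L = -6.
K = L*G  [with L=-6, G=2]  = -12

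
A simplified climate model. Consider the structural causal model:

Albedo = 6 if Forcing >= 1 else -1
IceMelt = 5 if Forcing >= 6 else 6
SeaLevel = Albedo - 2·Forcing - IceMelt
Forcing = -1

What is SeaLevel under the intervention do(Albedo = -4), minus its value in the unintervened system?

The intervention breaks the incoming arrows to Albedo: Albedo = 6 if Forcing >= 1 else -1 no longer applies, and Albedo = -4.
IceMelt = 5 if Forcing >= 6 else 6  [with Forcing=-1]  = 6
SeaLevel = Albedo - 2·Forcing - IceMelt  [with Albedo=-4, Forcing=-1, IceMelt=6]  = -8
Without intervention: IceMelt = 5 if Forcing >= 6 else 6  [with Forcing=-1]  = 6; Albedo = 6 if Forcing >= 1 else -1  [with Forcing=-1]  = -1; SeaLevel = Albedo - 2·Forcing - IceMelt  [with Albedo=-1, Forcing=-1, IceMelt=6]  = -5.
Change = -8 − (-5) = -3.

-3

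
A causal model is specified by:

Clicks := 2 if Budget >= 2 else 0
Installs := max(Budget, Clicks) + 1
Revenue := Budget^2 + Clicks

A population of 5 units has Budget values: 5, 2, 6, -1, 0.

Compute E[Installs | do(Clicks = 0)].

3.6

do(Clicks=0) breaks Clicks's dependence on Budget. With Clicks=0 fixed, Installs across the units is 6, 3, 7, 1, 1, mean 3.6.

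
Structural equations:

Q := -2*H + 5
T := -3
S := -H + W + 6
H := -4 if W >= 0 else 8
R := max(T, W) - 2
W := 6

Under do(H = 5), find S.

Intervening sets H = 5 and removes its equation (H := -4 if W >= 0 else 8).
S = -H + W + 6  [with H=5, W=6]  = 7

7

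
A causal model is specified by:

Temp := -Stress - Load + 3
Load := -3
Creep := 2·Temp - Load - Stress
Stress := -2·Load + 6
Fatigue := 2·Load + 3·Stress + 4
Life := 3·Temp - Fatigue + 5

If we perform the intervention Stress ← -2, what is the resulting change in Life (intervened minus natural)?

84

Under do(Stress=-2), the mechanism Stress := -2·Load + 6 is discarded; Stress is fixed at -2.
Temp = -Stress - Load + 3  [with Stress=-2, Load=-3]  = 8
Fatigue = 2·Load + 3·Stress + 4  [with Load=-3, Stress=-2]  = -8
Life = 3·Temp - Fatigue + 5  [with Temp=8, Fatigue=-8]  = 37
Without intervention: Stress = -2·Load + 6  [with Load=-3]  = 12; Temp = -Stress - Load + 3  [with Stress=12, Load=-3]  = -6; Fatigue = 2·Load + 3·Stress + 4  [with Load=-3, Stress=12]  = 34; Life = 3·Temp - Fatigue + 5  [with Temp=-6, Fatigue=34]  = -47.
Change = 37 − (-47) = 84.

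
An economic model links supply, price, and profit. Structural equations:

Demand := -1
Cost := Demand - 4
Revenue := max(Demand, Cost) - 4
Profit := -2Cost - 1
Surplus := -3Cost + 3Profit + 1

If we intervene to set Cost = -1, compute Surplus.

do(Cost=-1) replaces the equation Cost := Demand - 4 with the constant Cost = -1.
Profit = -2Cost - 1  [with Cost=-1]  = 1
Surplus = -3Cost + 3Profit + 1  [with Cost=-1, Profit=1]  = 7

7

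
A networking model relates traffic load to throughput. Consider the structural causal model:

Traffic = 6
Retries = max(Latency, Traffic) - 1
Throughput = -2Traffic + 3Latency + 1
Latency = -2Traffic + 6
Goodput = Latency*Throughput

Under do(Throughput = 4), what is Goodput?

Intervening sets Throughput = 4 and removes its equation (Throughput = -2Traffic + 3Latency + 1).
Latency = -2Traffic + 6  [with Traffic=6]  = -6
Goodput = Latency*Throughput  [with Latency=-6, Throughput=4]  = -24

-24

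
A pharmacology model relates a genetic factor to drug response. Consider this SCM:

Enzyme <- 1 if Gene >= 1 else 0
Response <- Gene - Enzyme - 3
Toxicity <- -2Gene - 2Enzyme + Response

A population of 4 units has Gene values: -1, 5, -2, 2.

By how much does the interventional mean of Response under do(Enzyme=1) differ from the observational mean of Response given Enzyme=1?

The intervention sets Enzyme=1 in all 4 units regardless of Gene. Recomputing Response per unit gives -5, 1, -6, -2; average -3.
Conditioning on Enzyme=1 selects the 2 unit(s) with Gene ∈ {5, 2}. Their Response values: 1, -2. Mean = -0.5.
Difference = -3 − (-0.5) = -2.5.

-2.5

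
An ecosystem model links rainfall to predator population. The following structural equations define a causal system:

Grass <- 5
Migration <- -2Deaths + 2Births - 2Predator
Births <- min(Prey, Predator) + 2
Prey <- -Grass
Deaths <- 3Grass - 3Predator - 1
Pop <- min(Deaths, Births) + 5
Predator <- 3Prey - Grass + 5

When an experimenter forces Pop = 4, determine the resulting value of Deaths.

The intervention breaks the incoming arrows to Pop: Pop <- min(Deaths, Births) + 5 no longer applies, and Pop = 4.
Deaths is not downstream of the intervention, so its value is determined by the original equations.
Prey = -Grass  [with Grass=5]  = -5
Predator = 3Prey - Grass + 5  [with Prey=-5, Grass=5]  = -15
Deaths = 3Grass - 3Predator - 1  [with Grass=5, Predator=-15]  = 59

59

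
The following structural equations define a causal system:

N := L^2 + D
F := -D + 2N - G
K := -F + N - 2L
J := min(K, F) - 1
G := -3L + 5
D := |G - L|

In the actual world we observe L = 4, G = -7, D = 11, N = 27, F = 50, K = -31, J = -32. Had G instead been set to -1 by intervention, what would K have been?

-25

Under do(G=-1), the mechanism G := -3L + 5 is discarded; G is fixed at -1.
D = |G - L|  [with G=-1, L=4]  = 5
N = L^2 + D  [with L=4, D=5]  = 21
F = -D + 2N - G  [with D=5, N=21, G=-1]  = 38
K = -F + N - 2L  [with F=38, N=21, L=4]  = -25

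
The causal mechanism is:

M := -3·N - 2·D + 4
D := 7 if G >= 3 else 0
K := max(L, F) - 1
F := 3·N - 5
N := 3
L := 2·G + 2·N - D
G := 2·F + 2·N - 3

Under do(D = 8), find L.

20

Intervening sets D = 8 and removes its equation (D := 7 if G >= 3 else 0).
F = 3·N - 5  [with N=3]  = 4
G = 2·F + 2·N - 3  [with F=4, N=3]  = 11
L = 2·G + 2·N - D  [with G=11, N=3, D=8]  = 20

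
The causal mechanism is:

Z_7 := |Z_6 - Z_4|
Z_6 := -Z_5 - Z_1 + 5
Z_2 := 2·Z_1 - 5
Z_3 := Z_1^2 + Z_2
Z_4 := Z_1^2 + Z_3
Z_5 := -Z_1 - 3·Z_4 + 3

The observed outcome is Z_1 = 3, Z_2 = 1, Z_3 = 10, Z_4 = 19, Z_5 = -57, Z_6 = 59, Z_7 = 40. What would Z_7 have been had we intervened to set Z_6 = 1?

Intervening sets Z_6 = 1 and removes its equation (Z_6 := -Z_5 - Z_1 + 5).
Z_2 = 2·Z_1 - 5  [with Z_1=3]  = 1
Z_3 = Z_1^2 + Z_2  [with Z_1=3, Z_2=1]  = 10
Z_4 = Z_1^2 + Z_3  [with Z_1=3, Z_3=10]  = 19
Z_7 = |Z_6 - Z_4|  [with Z_6=1, Z_4=19]  = 18

18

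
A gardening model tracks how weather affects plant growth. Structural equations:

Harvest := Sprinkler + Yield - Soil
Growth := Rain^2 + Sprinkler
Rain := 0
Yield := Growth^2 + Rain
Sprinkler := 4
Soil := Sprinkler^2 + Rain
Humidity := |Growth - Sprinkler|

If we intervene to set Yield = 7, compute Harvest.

Intervening sets Yield = 7 and removes its equation (Yield := Growth^2 + Rain).
Soil = Sprinkler^2 + Rain  [with Sprinkler=4, Rain=0]  = 16
Harvest = Sprinkler + Yield - Soil  [with Sprinkler=4, Yield=7, Soil=16]  = -5

-5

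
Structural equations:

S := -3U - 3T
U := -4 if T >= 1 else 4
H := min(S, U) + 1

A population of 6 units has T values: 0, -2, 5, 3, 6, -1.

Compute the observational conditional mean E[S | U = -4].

-2

Observing U=-4 restricts to units where U's equation naturally yields -4: T ∈ {5, 3, 6}. In that subpopulation S = -3, 3, -6, mean -2.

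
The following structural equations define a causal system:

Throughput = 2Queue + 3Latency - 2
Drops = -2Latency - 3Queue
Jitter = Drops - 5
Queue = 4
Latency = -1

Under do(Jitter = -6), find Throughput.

3

Intervening sets Jitter = -6 and removes its equation (Jitter = Drops - 5).
No directed path runs from Jitter to Throughput, so Throughput keeps its natural value.
Throughput = 2Queue + 3Latency - 2  [with Queue=4, Latency=-1]  = 3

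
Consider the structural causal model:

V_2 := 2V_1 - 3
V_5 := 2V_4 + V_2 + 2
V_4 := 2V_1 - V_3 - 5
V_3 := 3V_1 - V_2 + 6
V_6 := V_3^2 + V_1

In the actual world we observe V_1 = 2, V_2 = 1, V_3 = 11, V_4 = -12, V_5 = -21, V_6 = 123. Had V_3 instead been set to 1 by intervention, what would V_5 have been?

-1

do(V_3=1) replaces the equation V_3 := 3V_1 - V_2 + 6 with the constant V_3 = 1.
V_2 = 2V_1 - 3  [with V_1=2]  = 1
V_4 = 2V_1 - V_3 - 5  [with V_1=2, V_3=1]  = -2
V_5 = 2V_4 + V_2 + 2  [with V_4=-2, V_2=1]  = -1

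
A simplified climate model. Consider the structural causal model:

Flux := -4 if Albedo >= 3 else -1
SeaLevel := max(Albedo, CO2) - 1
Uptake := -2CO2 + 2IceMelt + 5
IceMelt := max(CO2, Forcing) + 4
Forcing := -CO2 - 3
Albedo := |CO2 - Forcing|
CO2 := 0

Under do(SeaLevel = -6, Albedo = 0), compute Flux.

-1

Setting SeaLevel = -6, Albedo = 0 by intervention discards those variables' equations.
Flux = -4 if Albedo >= 3 else -1  [with Albedo=0]  = -1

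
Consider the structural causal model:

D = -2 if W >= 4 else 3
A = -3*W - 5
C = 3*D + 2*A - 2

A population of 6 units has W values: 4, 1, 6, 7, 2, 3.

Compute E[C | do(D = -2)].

Every unit gets D=-2 under the intervention. C values become -42, -24, -54, -60, -30, -36; E[C|do(D=-2)] = -41.

-41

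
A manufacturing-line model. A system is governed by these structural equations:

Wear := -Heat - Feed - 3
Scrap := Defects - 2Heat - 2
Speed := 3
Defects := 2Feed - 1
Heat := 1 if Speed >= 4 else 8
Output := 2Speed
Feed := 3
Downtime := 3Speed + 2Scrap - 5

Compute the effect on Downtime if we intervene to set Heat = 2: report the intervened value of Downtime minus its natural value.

The intervention breaks the incoming arrows to Heat: Heat := 1 if Speed >= 4 else 8 no longer applies, and Heat = 2.
Defects = 2Feed - 1  [with Feed=3]  = 5
Scrap = Defects - 2Heat - 2  [with Defects=5, Heat=2]  = -1
Downtime = 3Speed + 2Scrap - 5  [with Speed=3, Scrap=-1]  = 2
Without intervention: Heat = 1 if Speed >= 4 else 8  [with Speed=3]  = 8; Defects = 2Feed - 1  [with Feed=3]  = 5; Scrap = Defects - 2Heat - 2  [with Defects=5, Heat=8]  = -13; Downtime = 3Speed + 2Scrap - 5  [with Speed=3, Scrap=-13]  = -22.
Change = 2 − (-22) = 24.

24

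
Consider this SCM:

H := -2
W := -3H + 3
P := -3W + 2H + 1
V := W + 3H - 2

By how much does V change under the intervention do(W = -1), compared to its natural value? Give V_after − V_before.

-10

Under do(W=-1), the mechanism W := -3H + 3 is discarded; W is fixed at -1.
V = W + 3H - 2  [with W=-1, H=-2]  = -9
Without intervention: W = -3H + 3  [with H=-2]  = 9; V = W + 3H - 2  [with W=9, H=-2]  = 1.
Change = -9 − 1 = -10.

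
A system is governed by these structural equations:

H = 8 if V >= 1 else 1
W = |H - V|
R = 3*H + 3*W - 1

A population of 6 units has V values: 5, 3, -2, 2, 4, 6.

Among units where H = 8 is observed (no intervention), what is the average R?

E[R|H=8] averages over only the 5 units with H=8 (V = 5, 3, 2, 4, 6): R = 32, 38, 41, 35, 29, mean 35.

35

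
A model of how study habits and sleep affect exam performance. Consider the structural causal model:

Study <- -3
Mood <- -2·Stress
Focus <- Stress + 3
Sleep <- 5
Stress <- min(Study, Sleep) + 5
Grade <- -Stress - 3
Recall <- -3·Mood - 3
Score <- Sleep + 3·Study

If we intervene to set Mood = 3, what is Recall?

-12

Intervening sets Mood = 3 and removes its equation (Mood <- -2·Stress).
Recall = -3·Mood - 3  [with Mood=3]  = -12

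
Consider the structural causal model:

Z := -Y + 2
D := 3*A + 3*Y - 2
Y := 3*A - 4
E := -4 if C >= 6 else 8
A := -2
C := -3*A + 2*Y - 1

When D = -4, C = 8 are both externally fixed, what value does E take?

-4

Setting D = -4, C = 8 by intervention discards those variables' equations.
E = -4 if C >= 6 else 8  [with C=8]  = -4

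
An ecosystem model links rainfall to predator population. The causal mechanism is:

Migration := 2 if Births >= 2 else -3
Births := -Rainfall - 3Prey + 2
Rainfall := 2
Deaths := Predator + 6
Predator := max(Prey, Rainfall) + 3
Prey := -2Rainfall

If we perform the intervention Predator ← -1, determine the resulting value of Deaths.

do(Predator=-1) replaces the equation Predator := max(Prey, Rainfall) + 3 with the constant Predator = -1.
Deaths = Predator + 6  [with Predator=-1]  = 5

5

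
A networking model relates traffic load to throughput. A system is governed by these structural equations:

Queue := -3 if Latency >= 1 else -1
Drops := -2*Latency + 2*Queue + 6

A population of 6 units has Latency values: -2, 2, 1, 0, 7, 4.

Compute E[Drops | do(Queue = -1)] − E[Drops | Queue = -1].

-6

The intervention sets Queue=-1 in all 6 units regardless of Latency. Recomputing Drops per unit gives 8, 0, 2, 4, -10, -4; average 0.
Conditioning on Queue=-1 selects the 2 unit(s) with Latency ∈ {-2, 0}. Their Drops values: 8, 4. Mean = 6.
Difference = 0 − 6 = -6.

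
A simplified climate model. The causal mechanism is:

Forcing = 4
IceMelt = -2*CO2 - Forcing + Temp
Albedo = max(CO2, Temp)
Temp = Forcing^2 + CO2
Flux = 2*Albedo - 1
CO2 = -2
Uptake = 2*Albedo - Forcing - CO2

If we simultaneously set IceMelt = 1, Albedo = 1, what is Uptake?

Under do(IceMelt = 1, Albedo = 1), each intervened variable's structural equation is replaced by its fixed value.
Uptake = 2*Albedo - Forcing - CO2  [with Albedo=1, Forcing=4, CO2=-2]  = 0

0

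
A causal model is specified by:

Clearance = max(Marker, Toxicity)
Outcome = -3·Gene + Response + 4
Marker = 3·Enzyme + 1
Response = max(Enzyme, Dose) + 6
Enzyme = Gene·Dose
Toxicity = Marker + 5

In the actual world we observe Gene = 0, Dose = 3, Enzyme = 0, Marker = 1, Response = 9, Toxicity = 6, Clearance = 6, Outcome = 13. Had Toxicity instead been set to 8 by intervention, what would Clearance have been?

Intervening sets Toxicity = 8 and removes its equation (Toxicity = Marker + 5).
Enzyme = Gene·Dose  [with Gene=0, Dose=3]  = 0
Marker = 3·Enzyme + 1  [with Enzyme=0]  = 1
Clearance = max(Marker, Toxicity)  [with Marker=1, Toxicity=8]  = 8

8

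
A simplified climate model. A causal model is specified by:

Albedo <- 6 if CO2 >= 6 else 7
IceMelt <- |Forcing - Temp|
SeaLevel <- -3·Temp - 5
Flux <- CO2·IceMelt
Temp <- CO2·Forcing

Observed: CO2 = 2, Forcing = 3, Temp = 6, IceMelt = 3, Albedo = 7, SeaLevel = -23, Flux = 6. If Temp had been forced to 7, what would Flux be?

The intervention breaks the incoming arrows to Temp: Temp <- CO2·Forcing no longer applies, and Temp = 7.
IceMelt = |Forcing - Temp|  [with Forcing=3, Temp=7]  = 4
Flux = CO2·IceMelt  [with CO2=2, IceMelt=4]  = 8

8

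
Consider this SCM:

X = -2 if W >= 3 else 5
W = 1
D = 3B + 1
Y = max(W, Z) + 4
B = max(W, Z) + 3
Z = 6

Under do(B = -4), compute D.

do(B=-4) replaces the equation B = max(W, Z) + 3 with the constant B = -4.
D = 3B + 1  [with B=-4]  = -11

-11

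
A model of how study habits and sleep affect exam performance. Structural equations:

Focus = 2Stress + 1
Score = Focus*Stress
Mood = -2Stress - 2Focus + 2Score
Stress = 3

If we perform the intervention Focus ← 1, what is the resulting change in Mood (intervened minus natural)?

-24

Under do(Focus=1), the mechanism Focus = 2Stress + 1 is discarded; Focus is fixed at 1.
Score = Focus*Stress  [with Focus=1, Stress=3]  = 3
Mood = -2Stress - 2Focus + 2Score  [with Stress=3, Focus=1, Score=3]  = -2
Without intervention: Focus = 2Stress + 1  [with Stress=3]  = 7; Score = Focus*Stress  [with Focus=7, Stress=3]  = 21; Mood = -2Stress - 2Focus + 2Score  [with Stress=3, Focus=7, Score=21]  = 22.
Change = -2 − 22 = -24.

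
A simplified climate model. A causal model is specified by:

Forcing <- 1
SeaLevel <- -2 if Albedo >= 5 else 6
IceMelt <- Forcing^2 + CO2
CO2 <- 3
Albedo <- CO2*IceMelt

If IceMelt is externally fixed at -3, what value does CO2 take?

3

Under do(IceMelt=-3), the mechanism IceMelt <- Forcing^2 + CO2 is discarded; IceMelt is fixed at -3.
CO2 is not downstream of the intervention, so its value is determined by the original equations.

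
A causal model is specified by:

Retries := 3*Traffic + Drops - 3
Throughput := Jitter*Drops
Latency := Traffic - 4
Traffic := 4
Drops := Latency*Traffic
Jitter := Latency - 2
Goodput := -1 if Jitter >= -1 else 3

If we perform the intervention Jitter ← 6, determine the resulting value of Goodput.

Under do(Jitter=6), the mechanism Jitter := Latency - 2 is discarded; Jitter is fixed at 6.
Goodput = -1 if Jitter >= -1 else 3  [with Jitter=6]  = -1

-1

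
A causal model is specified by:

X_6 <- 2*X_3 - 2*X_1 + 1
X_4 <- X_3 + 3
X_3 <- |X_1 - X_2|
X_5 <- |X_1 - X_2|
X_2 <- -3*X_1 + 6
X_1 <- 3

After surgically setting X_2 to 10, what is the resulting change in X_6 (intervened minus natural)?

2

Under do(X_2=10), the mechanism X_2 <- -3*X_1 + 6 is discarded; X_2 is fixed at 10.
X_3 = |X_1 - X_2|  [with X_1=3, X_2=10]  = 7
X_6 = 2*X_3 - 2*X_1 + 1  [with X_3=7, X_1=3]  = 9
Without intervention: X_2 = -3*X_1 + 6  [with X_1=3]  = -3; X_3 = |X_1 - X_2|  [with X_1=3, X_2=-3]  = 6; X_6 = 2*X_3 - 2*X_1 + 1  [with X_3=6, X_1=3]  = 7.
Change = 9 − 7 = 2.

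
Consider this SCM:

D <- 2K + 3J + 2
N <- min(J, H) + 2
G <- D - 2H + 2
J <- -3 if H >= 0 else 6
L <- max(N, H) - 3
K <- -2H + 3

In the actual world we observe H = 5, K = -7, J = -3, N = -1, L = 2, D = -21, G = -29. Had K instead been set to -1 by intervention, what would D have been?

-9

Under do(K=-1), the mechanism K <- -2H + 3 is discarded; K is fixed at -1.
J = -3 if H >= 0 else 6  [with H=5]  = -3
D = 2K + 3J + 2  [with K=-1, J=-3]  = -9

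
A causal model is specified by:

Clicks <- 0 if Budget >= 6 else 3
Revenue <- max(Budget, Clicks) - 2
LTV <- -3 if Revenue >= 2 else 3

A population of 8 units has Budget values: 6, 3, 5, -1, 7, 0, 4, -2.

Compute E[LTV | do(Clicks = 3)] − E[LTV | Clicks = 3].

Every unit gets Clicks=3 under the intervention. LTV values become -3, 3, -3, 3, -3, 3, -3, 3; E[LTV|do(Clicks=3)] = 0.
Conditioning on Clicks=3 selects the 6 unit(s) with Budget ∈ {3, 5, -1, 0, 4, -2}. Their LTV values: 3, -3, 3, 3, -3, 3. Mean = 1.
Difference = 0 − 1 = -1.

-1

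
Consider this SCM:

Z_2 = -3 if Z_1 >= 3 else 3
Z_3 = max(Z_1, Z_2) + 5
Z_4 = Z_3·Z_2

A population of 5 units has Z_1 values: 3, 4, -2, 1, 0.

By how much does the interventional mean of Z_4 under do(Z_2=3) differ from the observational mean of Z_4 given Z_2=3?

0.6

Every unit gets Z_2=3 under the intervention. Z_4 values become 24, 27, 24, 24, 24; E[Z_4|do(Z_2=3)] = 24.6.
Conditioning on Z_2=3 selects the 3 unit(s) with Z_1 ∈ {-2, 1, 0}. Their Z_4 values: 24, 24, 24. Mean = 24.
Difference = 24.6 − 24 = 0.6.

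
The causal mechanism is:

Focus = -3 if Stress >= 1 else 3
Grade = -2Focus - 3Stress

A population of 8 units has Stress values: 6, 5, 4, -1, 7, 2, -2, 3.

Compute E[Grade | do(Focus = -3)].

Every unit gets Focus=-3 under the intervention. Grade values become -12, -9, -6, 9, -15, 0, 12, -3; E[Grade|do(Focus=-3)] = -3.

-3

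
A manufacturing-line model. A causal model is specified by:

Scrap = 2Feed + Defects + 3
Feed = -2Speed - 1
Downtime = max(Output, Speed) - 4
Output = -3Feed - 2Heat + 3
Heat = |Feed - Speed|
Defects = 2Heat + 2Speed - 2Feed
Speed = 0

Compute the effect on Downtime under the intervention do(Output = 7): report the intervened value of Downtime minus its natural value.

3

Intervening sets Output = 7 and removes its equation (Output = -3Feed - 2Heat + 3).
Downtime = max(Output, Speed) - 4  [with Output=7, Speed=0]  = 3
Without intervention: Feed = -2Speed - 1  [with Speed=0]  = -1; Heat = |Feed - Speed|  [with Feed=-1, Speed=0]  = 1; Output = -3Feed - 2Heat + 3  [with Feed=-1, Heat=1]  = 4; Downtime = max(Output, Speed) - 4  [with Output=4, Speed=0]  = 0.
Change = 3 − 0 = 3.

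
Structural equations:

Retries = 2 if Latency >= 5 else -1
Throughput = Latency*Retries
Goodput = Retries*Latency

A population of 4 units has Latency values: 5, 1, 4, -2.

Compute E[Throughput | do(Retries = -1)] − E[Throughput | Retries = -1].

-1

do(Retries=-1) breaks Retries's dependence on Latency. With Retries=-1 fixed, Throughput across the units is -5, -1, -4, 2, mean -2.
E[Throughput|Retries=-1] averages over only the 3 units with Retries=-1 (Latency = 1, 4, -2): Throughput = -1, -4, 2, mean -1.
Difference = -2 − (-1) = -1.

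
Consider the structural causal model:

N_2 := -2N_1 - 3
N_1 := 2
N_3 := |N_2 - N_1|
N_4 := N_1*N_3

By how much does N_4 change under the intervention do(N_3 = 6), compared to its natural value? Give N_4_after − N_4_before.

The intervention breaks the incoming arrows to N_3: N_3 := |N_2 - N_1| no longer applies, and N_3 = 6.
N_4 = N_1*N_3  [with N_1=2, N_3=6]  = 12
Without intervention: N_2 = -2N_1 - 3  [with N_1=2]  = -7; N_3 = |N_2 - N_1|  [with N_2=-7, N_1=2]  = 9; N_4 = N_1*N_3  [with N_1=2, N_3=9]  = 18.
Change = 12 − 18 = -6.

-6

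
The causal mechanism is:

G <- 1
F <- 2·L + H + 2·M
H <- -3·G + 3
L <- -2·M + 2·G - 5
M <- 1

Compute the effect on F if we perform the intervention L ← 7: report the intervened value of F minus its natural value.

24

do(L=7) replaces the equation L <- -2·M + 2·G - 5 with the constant L = 7.
H = -3·G + 3  [with G=1]  = 0
F = 2·L + H + 2·M  [with L=7, H=0, M=1]  = 16
Without intervention: L = -2·M + 2·G - 5  [with M=1, G=1]  = -5; H = -3·G + 3  [with G=1]  = 0; F = 2·L + H + 2·M  [with L=-5, H=0, M=1]  = -8.
Change = 16 − (-8) = 24.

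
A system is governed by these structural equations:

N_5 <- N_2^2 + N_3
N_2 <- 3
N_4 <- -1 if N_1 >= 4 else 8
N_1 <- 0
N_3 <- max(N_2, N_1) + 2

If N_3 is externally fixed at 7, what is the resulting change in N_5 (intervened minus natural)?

do(N_3=7) replaces the equation N_3 <- max(N_2, N_1) + 2 with the constant N_3 = 7.
N_5 = N_2^2 + N_3  [with N_2=3, N_3=7]  = 16
Without intervention: N_3 = max(N_2, N_1) + 2  [with N_2=3, N_1=0]  = 5; N_5 = N_2^2 + N_3  [with N_2=3, N_3=5]  = 14.
Change = 16 − 14 = 2.

2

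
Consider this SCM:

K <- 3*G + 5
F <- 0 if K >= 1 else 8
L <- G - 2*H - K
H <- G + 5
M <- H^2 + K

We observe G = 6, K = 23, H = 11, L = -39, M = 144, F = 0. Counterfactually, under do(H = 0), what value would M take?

23

do(H=0) replaces the equation H <- G + 5 with the constant H = 0.
K = 3*G + 5  [with G=6]  = 23
M = H^2 + K  [with H=0, K=23]  = 23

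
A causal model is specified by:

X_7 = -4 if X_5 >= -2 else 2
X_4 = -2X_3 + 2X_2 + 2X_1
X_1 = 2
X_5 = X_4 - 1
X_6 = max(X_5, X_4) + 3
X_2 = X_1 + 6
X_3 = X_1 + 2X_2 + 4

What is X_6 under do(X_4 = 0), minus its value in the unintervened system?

24

Under do(X_4=0), the mechanism X_4 = -2X_3 + 2X_2 + 2X_1 is discarded; X_4 is fixed at 0.
X_5 = X_4 - 1  [with X_4=0]  = -1
X_6 = max(X_5, X_4) + 3  [with X_5=-1, X_4=0]  = 3
Without intervention: X_2 = X_1 + 6  [with X_1=2]  = 8; X_3 = X_1 + 2X_2 + 4  [with X_1=2, X_2=8]  = 22; X_4 = -2X_3 + 2X_2 + 2X_1  [with X_3=22, X_2=8, X_1=2]  = -24; X_5 = X_4 - 1  [with X_4=-24]  = -25; X_6 = max(X_5, X_4) + 3  [with X_5=-25, X_4=-24]  = -21.
Change = 3 − (-21) = 24.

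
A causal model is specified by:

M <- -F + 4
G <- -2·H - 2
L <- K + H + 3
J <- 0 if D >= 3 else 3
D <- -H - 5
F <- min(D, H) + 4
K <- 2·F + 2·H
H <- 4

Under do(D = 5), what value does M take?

The intervention breaks the incoming arrows to D: D <- -H - 5 no longer applies, and D = 5.
F = min(D, H) + 4  [with D=5, H=4]  = 8
M = -F + 4  [with F=8]  = -4

-4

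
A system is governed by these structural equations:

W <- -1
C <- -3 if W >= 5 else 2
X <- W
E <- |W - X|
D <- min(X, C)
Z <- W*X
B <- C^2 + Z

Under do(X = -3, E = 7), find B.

Under do(X = -3, E = 7), each intervened variable's structural equation is replaced by its fixed value.
C = -3 if W >= 5 else 2  [with W=-1]  = 2
Z = W*X  [with W=-1, X=-3]  = 3
B = C^2 + Z  [with C=2, Z=3]  = 7

7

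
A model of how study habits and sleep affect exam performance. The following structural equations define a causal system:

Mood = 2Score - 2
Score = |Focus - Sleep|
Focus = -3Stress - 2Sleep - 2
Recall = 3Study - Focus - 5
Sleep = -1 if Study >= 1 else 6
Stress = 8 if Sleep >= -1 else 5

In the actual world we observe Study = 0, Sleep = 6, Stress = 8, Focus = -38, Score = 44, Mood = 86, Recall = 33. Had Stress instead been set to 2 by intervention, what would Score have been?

26

do(Stress=2) replaces the equation Stress = 8 if Sleep >= -1 else 5 with the constant Stress = 2.
Sleep = -1 if Study >= 1 else 6  [with Study=0]  = 6
Focus = -3Stress - 2Sleep - 2  [with Stress=2, Sleep=6]  = -20
Score = |Focus - Sleep|  [with Focus=-20, Sleep=6]  = 26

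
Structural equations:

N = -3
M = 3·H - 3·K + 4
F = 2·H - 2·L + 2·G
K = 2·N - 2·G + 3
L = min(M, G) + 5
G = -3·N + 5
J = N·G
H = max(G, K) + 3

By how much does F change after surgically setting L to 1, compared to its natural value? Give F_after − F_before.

do(L=1) replaces the equation L = min(M, G) + 5 with the constant L = 1.
G = -3·N + 5  [with N=-3]  = 14
K = 2·N - 2·G + 3  [with N=-3, G=14]  = -31
H = max(G, K) + 3  [with G=14, K=-31]  = 17
F = 2·H - 2·L + 2·G  [with H=17, L=1, G=14]  = 60
Without intervention: G = -3·N + 5  [with N=-3]  = 14; K = 2·N - 2·G + 3  [with N=-3, G=14]  = -31; H = max(G, K) + 3  [with G=14, K=-31]  = 17; M = 3·H - 3·K + 4  [with H=17, K=-31]  = 148; L = min(M, G) + 5  [with M=148, G=14]  = 19; F = 2·H - 2·L + 2·G  [with H=17, L=19, G=14]  = 24.
Change = 60 − 24 = 36.

36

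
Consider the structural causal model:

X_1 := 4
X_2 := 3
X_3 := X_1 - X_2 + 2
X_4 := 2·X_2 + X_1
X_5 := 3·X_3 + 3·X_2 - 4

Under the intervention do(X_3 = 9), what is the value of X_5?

do(X_3=9) replaces the equation X_3 := X_1 - X_2 + 2 with the constant X_3 = 9.
X_5 = 3·X_3 + 3·X_2 - 4  [with X_3=9, X_2=3]  = 32

32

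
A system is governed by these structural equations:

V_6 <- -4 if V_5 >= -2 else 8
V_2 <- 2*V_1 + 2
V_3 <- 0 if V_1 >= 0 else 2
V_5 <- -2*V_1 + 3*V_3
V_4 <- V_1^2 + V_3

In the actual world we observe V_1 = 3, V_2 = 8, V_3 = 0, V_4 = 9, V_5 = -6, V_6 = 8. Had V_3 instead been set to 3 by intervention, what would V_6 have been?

-4

The intervention breaks the incoming arrows to V_3: V_3 <- 0 if V_1 >= 0 else 2 no longer applies, and V_3 = 3.
V_5 = -2*V_1 + 3*V_3  [with V_1=3, V_3=3]  = 3
V_6 = -4 if V_5 >= -2 else 8  [with V_5=3]  = -4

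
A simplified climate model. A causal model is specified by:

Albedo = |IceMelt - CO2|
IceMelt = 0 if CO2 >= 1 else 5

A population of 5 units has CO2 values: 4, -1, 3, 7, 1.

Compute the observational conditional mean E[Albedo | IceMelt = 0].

E[Albedo|IceMelt=0] averages over only the 4 units with IceMelt=0 (CO2 = 4, 3, 7, 1): Albedo = 4, 3, 7, 1, mean 3.75.

3.75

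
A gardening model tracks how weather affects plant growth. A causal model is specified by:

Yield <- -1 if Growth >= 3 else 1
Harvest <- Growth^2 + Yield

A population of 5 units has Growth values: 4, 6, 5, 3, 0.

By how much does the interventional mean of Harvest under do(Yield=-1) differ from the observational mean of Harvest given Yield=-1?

-4.3

Every unit gets Yield=-1 under the intervention. Harvest values become 15, 35, 24, 8, -1; E[Harvest|do(Yield=-1)] = 16.2.
Conditioning on Yield=-1 selects the 4 unit(s) with Growth ∈ {4, 6, 5, 3}. Their Harvest values: 15, 35, 24, 8. Mean = 20.5.
Difference = 16.2 − 20.5 = -4.3.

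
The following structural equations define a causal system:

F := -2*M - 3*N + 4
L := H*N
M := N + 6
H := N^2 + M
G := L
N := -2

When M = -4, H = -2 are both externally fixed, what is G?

The joint intervention fixes M = -4, H = -2, removing each variable's own equation.
L = H*N  [with H=-2, N=-2]  = 4
G = L  [with L=4]  = 4

4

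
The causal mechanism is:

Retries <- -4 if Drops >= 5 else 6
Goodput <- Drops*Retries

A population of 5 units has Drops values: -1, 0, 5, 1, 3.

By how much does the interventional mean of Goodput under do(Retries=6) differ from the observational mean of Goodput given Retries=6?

The intervention sets Retries=6 in all 5 units regardless of Drops. Recomputing Goodput per unit gives -6, 0, 30, 6, 18; average 9.6.
Observing Retries=6 restricts to units where Retries's equation naturally yields 6: Drops ∈ {-1, 0, 1, 3}. In that subpopulation Goodput = -6, 0, 6, 18, mean 4.5.
Difference = 9.6 − 4.5 = 5.1.

5.1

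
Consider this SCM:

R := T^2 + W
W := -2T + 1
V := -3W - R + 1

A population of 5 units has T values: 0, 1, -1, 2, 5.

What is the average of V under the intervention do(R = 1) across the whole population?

Under do(R=1), R's equation is replaced by R=1 for every unit. Per-unit V: -3, 3, -9, 9, 27. Mean = 5.4.

5.4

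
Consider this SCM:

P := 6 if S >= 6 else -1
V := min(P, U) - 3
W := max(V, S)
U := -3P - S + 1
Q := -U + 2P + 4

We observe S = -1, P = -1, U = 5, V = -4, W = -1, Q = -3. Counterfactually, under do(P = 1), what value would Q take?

Under do(P=1), the mechanism P := 6 if S >= 6 else -1 is discarded; P is fixed at 1.
U = -3P - S + 1  [with P=1, S=-1]  = -1
Q = -U + 2P + 4  [with U=-1, P=1]  = 7

7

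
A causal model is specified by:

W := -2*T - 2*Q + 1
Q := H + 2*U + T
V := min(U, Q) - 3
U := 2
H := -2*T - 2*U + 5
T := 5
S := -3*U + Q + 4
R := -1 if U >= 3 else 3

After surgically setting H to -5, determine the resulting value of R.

The intervention breaks the incoming arrows to H: H := -2*T - 2*U + 5 no longer applies, and H = -5.
R is not downstream of the intervention, so its value is determined by the original equations.
R = -1 if U >= 3 else 3  [with U=2]  = 3

3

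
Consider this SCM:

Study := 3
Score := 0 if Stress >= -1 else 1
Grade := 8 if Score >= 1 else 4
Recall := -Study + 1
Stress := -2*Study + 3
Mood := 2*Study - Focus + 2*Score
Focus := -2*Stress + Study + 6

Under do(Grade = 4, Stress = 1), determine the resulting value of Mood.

-1

The joint intervention fixes Grade = 4, Stress = 1, removing each variable's own equation.
Focus = -2*Stress + Study + 6  [with Stress=1, Study=3]  = 7
Score = 0 if Stress >= -1 else 1  [with Stress=1]  = 0
Mood = 2*Study - Focus + 2*Score  [with Study=3, Focus=7, Score=0]  = -1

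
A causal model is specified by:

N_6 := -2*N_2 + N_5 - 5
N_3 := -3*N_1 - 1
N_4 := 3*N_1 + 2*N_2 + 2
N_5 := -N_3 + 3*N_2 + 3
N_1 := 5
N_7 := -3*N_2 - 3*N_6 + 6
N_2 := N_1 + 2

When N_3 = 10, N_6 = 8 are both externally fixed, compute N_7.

Under do(N_3 = 10, N_6 = 8), each intervened variable's structural equation is replaced by its fixed value.
N_2 = N_1 + 2  [with N_1=5]  = 7
N_7 = -3*N_2 - 3*N_6 + 6  [with N_2=7, N_6=8]  = -39

-39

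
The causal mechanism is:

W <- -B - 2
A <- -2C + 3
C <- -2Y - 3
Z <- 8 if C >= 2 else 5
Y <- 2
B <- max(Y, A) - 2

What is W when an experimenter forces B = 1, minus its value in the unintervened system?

Under do(B=1), the mechanism B <- max(Y, A) - 2 is discarded; B is fixed at 1.
W = -B - 2  [with B=1]  = -3
Without intervention: C = -2Y - 3  [with Y=2]  = -7; A = -2C + 3  [with C=-7]  = 17; B = max(Y, A) - 2  [with Y=2, A=17]  = 15; W = -B - 2  [with B=15]  = -17.
Change = -3 − (-17) = 14.

14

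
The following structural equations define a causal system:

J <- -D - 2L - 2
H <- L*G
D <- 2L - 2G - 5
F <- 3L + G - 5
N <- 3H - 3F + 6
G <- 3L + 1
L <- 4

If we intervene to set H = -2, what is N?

Under do(H=-2), the mechanism H <- L*G is discarded; H is fixed at -2.
G = 3L + 1  [with L=4]  = 13
F = 3L + G - 5  [with L=4, G=13]  = 20
N = 3H - 3F + 6  [with H=-2, F=20]  = -60

-60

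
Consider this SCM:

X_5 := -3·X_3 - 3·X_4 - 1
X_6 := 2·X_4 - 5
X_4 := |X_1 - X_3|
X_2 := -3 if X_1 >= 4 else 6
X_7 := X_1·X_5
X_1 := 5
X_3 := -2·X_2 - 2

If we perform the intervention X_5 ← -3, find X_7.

Under do(X_5=-3), the mechanism X_5 := -3·X_3 - 3·X_4 - 1 is discarded; X_5 is fixed at -3.
X_7 = X_1·X_5  [with X_1=5, X_5=-3]  = -15

-15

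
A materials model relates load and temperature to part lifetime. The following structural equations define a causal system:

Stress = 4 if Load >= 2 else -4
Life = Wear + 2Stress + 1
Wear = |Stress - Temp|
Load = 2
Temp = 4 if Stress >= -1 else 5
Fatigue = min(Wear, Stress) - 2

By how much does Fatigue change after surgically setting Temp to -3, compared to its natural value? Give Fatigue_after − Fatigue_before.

do(Temp=-3) replaces the equation Temp = 4 if Stress >= -1 else 5 with the constant Temp = -3.
Stress = 4 if Load >= 2 else -4  [with Load=2]  = 4
Wear = |Stress - Temp|  [with Stress=4, Temp=-3]  = 7
Fatigue = min(Wear, Stress) - 2  [with Wear=7, Stress=4]  = 2
Without intervention: Stress = 4 if Load >= 2 else -4  [with Load=2]  = 4; Temp = 4 if Stress >= -1 else 5  [with Stress=4]  = 4; Wear = |Stress - Temp|  [with Stress=4, Temp=4]  = 0; Fatigue = min(Wear, Stress) - 2  [with Wear=0, Stress=4]  = -2.
Change = 2 − (-2) = 4.

4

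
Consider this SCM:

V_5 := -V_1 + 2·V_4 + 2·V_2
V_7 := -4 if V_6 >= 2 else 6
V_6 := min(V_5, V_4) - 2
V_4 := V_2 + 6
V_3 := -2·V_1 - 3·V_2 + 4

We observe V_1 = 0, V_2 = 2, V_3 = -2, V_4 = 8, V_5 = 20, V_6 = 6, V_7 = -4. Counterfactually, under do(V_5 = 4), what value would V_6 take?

The intervention breaks the incoming arrows to V_5: V_5 := -V_1 + 2·V_4 + 2·V_2 no longer applies, and V_5 = 4.
V_4 = V_2 + 6  [with V_2=2]  = 8
V_6 = min(V_5, V_4) - 2  [with V_5=4, V_4=8]  = 2

2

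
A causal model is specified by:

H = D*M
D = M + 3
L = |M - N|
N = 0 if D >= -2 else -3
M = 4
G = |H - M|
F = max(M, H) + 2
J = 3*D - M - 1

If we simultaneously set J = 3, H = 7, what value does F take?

9

Setting J = 3, H = 7 by intervention discards those variables' equations.
F = max(M, H) + 2  [with M=4, H=7]  = 9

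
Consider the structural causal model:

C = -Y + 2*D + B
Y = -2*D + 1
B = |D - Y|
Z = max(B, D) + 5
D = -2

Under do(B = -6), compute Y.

5

Under do(B=-6), the mechanism B = |D - Y| is discarded; B is fixed at -6.
Since Y is not a descendant of the intervened variable, it is unaffected.
Y = -2*D + 1  [with D=-2]  = 5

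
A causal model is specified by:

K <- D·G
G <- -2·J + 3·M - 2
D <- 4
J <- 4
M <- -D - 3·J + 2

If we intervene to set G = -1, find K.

Intervening sets G = -1 and removes its equation (G <- -2·J + 3·M - 2).
K = D·G  [with D=4, G=-1]  = -4

-4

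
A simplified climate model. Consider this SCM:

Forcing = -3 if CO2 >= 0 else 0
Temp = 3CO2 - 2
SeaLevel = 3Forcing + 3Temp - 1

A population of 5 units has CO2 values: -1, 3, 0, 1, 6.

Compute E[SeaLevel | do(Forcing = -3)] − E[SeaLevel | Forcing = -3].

-6.3

Under do(Forcing=-3), Forcing's equation is replaced by Forcing=-3 for every unit. Per-unit SeaLevel: -25, 11, -16, -7, 38. Mean = 0.2.
Conditioning on Forcing=-3 selects the 4 unit(s) with CO2 ∈ {3, 0, 1, 6}. Their SeaLevel values: 11, -16, -7, 38. Mean = 6.5.
Difference = 0.2 − 6.5 = -6.3.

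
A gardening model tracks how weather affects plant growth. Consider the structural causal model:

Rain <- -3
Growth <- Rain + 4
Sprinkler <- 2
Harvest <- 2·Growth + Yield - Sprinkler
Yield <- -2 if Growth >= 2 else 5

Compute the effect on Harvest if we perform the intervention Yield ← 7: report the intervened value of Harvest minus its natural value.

Intervening sets Yield = 7 and removes its equation (Yield <- -2 if Growth >= 2 else 5).
Growth = Rain + 4  [with Rain=-3]  = 1
Harvest = 2·Growth + Yield - Sprinkler  [with Growth=1, Yield=7, Sprinkler=2]  = 7
Without intervention: Growth = Rain + 4  [with Rain=-3]  = 1; Yield = -2 if Growth >= 2 else 5  [with Growth=1]  = 5; Harvest = 2·Growth + Yield - Sprinkler  [with Growth=1, Yield=5, Sprinkler=2]  = 5.
Change = 7 − 5 = 2.

2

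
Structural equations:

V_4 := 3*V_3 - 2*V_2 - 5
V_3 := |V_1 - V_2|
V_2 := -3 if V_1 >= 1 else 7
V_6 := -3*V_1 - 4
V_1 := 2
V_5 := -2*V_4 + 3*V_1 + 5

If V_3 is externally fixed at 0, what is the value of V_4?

The intervention breaks the incoming arrows to V_3: V_3 := |V_1 - V_2| no longer applies, and V_3 = 0.
V_2 = -3 if V_1 >= 1 else 7  [with V_1=2]  = -3
V_4 = 3*V_3 - 2*V_2 - 5  [with V_3=0, V_2=-3]  = 1

1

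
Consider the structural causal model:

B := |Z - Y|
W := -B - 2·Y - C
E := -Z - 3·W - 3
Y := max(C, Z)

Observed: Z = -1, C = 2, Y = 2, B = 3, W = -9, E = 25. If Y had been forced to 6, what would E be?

The intervention breaks the incoming arrows to Y: Y := max(C, Z) no longer applies, and Y = 6.
B = |Z - Y|  [with Z=-1, Y=6]  = 7
W = -B - 2·Y - C  [with B=7, Y=6, C=2]  = -21
E = -Z - 3·W - 3  [with Z=-1, W=-21]  = 61

61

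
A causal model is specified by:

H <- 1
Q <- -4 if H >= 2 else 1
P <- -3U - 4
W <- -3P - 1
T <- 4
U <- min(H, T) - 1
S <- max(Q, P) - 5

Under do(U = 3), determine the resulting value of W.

do(U=3) replaces the equation U <- min(H, T) - 1 with the constant U = 3.
P = -3U - 4  [with U=3]  = -13
W = -3P - 1  [with P=-13]  = 38

38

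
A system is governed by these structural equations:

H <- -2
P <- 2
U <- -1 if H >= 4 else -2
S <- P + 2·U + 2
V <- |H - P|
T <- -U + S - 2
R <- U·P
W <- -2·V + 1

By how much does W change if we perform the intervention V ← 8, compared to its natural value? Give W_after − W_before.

do(V=8) replaces the equation V <- |H - P| with the constant V = 8.
W = -2·V + 1  [with V=8]  = -15
Without intervention: V = |H - P|  [with H=-2, P=2]  = 4; W = -2·V + 1  [with V=4]  = -7.
Change = -15 − (-7) = -8.

-8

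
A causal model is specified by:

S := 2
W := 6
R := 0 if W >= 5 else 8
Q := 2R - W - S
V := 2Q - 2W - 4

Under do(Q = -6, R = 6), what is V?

-28

The joint intervention fixes Q = -6, R = 6, removing each variable's own equation.
V = 2Q - 2W - 4  [with Q=-6, W=6]  = -28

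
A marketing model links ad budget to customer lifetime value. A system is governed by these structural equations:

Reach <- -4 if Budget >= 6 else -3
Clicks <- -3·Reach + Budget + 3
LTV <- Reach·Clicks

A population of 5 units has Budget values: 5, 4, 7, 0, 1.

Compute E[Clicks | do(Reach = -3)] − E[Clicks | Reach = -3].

0.9

The intervention sets Reach=-3 in all 5 units regardless of Budget. Recomputing Clicks per unit gives 17, 16, 19, 12, 13; average 15.4.
Observing Reach=-3 restricts to units where Reach's equation naturally yields -3: Budget ∈ {5, 4, 0, 1}. In that subpopulation Clicks = 17, 16, 12, 13, mean 14.5.
Difference = 15.4 − 14.5 = 0.9.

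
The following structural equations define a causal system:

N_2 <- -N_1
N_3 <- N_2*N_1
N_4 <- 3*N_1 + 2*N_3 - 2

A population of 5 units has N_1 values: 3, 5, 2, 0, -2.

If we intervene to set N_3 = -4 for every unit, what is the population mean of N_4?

-5.2

Under do(N_3=-4), N_3's equation is replaced by N_3=-4 for every unit. Per-unit N_4: -1, 5, -4, -10, -16. Mean = -5.2.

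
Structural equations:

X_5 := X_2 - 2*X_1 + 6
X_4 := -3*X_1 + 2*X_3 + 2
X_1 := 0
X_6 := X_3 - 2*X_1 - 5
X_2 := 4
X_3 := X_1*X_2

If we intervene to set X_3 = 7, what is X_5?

10

do(X_3=7) replaces the equation X_3 := X_1*X_2 with the constant X_3 = 7.
X_5 is not downstream of the intervention, so its value is determined by the original equations.
X_5 = X_2 - 2*X_1 + 6  [with X_2=4, X_1=0]  = 10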